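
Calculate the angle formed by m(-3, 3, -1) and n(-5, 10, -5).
m·n = 50, |m|² = 19, |n|² = 150
cos θ = 50/√2850 ≈ 0.9366
θ ≈ 20.51°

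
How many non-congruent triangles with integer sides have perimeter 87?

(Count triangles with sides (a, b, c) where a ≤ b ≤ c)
With a ≤ b ≤ c and a + b + c = 87, the triangle inequality a + b > c gives c < 87/2, so c ≤ 43.
Iterate a from 1 to ⌊p/3⌋ = 29; for each a, b ranges from a to ⌊(p−a)/2⌋ with c = p − a − b, keeping only c ≥ b.
Triples: (1, 43, 43), (2, 42, 43), (3, 41, 43), …
Count = 169 triangles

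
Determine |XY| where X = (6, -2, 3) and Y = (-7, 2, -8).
d = √[(-13)² + (4)² + (-11)²] = √306 = 17.49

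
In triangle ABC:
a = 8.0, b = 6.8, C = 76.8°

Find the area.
Using A = ½ab·sin(C):
A = ½·8.0·6.8·sin(76.8°) = ½·54.4·0.973579 = 26.48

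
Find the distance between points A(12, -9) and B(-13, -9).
Using the distance formula: d = sqrt((x₂-x₁)² + (y₂-y₁)²)
dx = (-13) - 12 = -25
dy = (-9) - (-9) = 0
d = sqrt((-25)² + 0²) = sqrt(625 + 0) = sqrt(625) = 25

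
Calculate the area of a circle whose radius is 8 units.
Area = pi * r²
Area = pi * 8²
Area = pi * 64
Area = 201.06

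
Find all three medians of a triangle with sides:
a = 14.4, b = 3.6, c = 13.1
Using m_x = ½√(2y² + 2z² - x²):
m_a = ½√(2·3.6² + 2·13.1² - 14.4²) = ½√161.78 = 6.36
m_b = ½√(2·14.4² + 2·13.1² - 3.6²) = ½√744.98 = 13.65
m_c = ½√(2·14.4² + 2·3.6² - 13.1²) = ½√269.03 = 8.201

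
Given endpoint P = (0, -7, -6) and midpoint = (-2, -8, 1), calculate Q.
Q = (2×(-2) - 0, 2×(-8) - (-7), 2×1 - (-6)) = (-4, -9, 8)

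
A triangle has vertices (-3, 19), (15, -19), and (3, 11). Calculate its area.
Using the coordinate formula: Area = (1/2)|x₁(y₂-y₃) + x₂(y₃-y₁) + x₃(y₁-y₂)|
Area = (1/2)|(-3)((-19)-11) + 15(11-19) + 3(19-(-19))|
Area = (1/2)|(-3)*(-30) + 15*(-8) + 3*38|
Area = (1/2)|90 + (-120) + 114|
Area = (1/2)*84 = 42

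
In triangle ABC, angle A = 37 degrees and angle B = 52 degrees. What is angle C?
Sum of angles in a triangle = 180 degrees
Third angle = 180 - 37 - 52
Third angle = 91 degrees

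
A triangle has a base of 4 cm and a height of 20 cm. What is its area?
Area = (1/2) * base * height
Area = (1/2) * 4 * 20
Area = 40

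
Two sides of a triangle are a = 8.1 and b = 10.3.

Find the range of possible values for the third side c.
By the triangle inequality: |a - b| < c < a + b
|8.1 - 10.3| < c < 8.1 + 10.3
2.2 < c < 18.4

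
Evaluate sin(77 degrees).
sin(77 degrees) = 0.9744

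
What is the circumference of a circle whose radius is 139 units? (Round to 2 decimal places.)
Circumference = 2 * pi * r
Circumference = 2 * pi * 139
Circumference = 873.36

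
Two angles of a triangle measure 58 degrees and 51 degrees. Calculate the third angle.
Sum of angles in a triangle = 180 degrees
Third angle = 180 - 58 - 51
Third angle = 71 degrees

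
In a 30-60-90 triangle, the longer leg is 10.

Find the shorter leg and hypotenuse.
In a 30-60-90 triangle, sides are in ratio 1 : √3 : 2.
Long leg = short leg·√3  →  short leg = 10/√3 = 5.774
Hypotenuse = 2·(short leg) = 2·10/√3 = 11.55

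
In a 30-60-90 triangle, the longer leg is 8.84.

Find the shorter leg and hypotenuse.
In a 30-60-90 triangle, sides are in ratio 1 : √3 : 2.
Long leg = short leg·√3  →  short leg = 8.84/√3 = 5.104
Hypotenuse = 2·(short leg) = 2·8.84/√3 = 10.21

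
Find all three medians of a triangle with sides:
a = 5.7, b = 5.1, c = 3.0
Using m_x = ½√(2y² + 2z² - x²):
m_a = ½√(2·5.1² + 2·3.0² - 5.7²) = ½√37.53 = 3.063
m_b = ½√(2·5.7² + 2·3.0² - 5.1²) = ½√56.97 = 3.774
m_c = ½√(2·5.7² + 2·5.1² - 3.0²) = ½√108 = 5.196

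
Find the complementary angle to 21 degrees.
Complementary angles sum to 90 degrees.
Other angle = 90 - 21
Other angle = 69 degrees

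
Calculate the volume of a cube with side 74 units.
Volume = s³
Volume = 74³
Volume = 405224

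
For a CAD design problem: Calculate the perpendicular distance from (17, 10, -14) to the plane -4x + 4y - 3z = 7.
d = |(-4)(17) + 4(10) + (-3)(-14) - (7)| / √((-4)² + 4² + (-3)²) = 7/√41 = 1.093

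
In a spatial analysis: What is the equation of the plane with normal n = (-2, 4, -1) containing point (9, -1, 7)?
d = n·P = (-2)(9) + (4)(-1) + (-1)(7) = -29
Plane: -2x + 4y - z = -29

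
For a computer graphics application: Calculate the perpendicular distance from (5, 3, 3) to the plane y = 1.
d = |0(5) + 1(3) + 0(3) - (1)| / √(0² + 1² + 0²) = 2/√1 = 2.0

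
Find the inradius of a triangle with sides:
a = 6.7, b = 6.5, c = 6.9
s = (a+b+c)/2 = (6.7+6.5+6.9)/2 = 10.05
Area = √(s(s-a)(s-b)(s-c)) = √(10.05·3.35·3.55·3.15) = 19.4033
r = Area/s = 19.4033/10.05 = 1.931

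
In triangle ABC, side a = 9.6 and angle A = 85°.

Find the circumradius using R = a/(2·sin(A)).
R = a/(2·sin(A)) = 9.6/(2·sin(85°))
R = 9.6/(2·0.996195) = 9.6/1.992389 = 4.818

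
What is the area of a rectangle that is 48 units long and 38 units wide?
Area = length * width
Area = 48 * 38
Area = 1824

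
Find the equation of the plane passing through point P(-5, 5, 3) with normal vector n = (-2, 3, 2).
d = n·P = (-2)(-5) + (3)(5) + (2)(3) = 31
Plane: -2x + 3y + 2z = 31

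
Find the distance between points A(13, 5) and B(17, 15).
Using the distance formula: d = sqrt((x₂-x₁)² + (y₂-y₁)²)
dx = 17 - 13 = 4
dy = 15 - 5 = 10
d = sqrt(4² + 10²) = sqrt(16 + 100) = sqrt(116) = 10.77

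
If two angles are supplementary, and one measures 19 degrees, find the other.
Supplementary angles sum to 180 degrees.
Other angle = 180 - 19
Other angle = 161 degrees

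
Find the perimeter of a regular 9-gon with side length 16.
Perimeter = number of sides * side length
Perimeter = 9 * 16
Perimeter = 144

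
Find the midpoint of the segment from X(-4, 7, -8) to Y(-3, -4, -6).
Midpoint = ((-4-3)/2, (7-4)/2, (-8-6)/2) = (-3.5, 1.5, -7)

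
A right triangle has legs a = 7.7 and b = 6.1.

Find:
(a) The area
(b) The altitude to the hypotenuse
(a) Area = ½ab = ½·7.7·6.1 = 23.485
(b) Hypotenuse c = √(7.7² + 6.1²) = √96.5 = 9.82344
    Area = ½·c·h_c  →  h_c = 2·Area/c = 2·23.485/9.82344 = 4.781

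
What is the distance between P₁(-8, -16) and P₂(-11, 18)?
Using the distance formula: d = sqrt((x₂-x₁)² + (y₂-y₁)²)
dx = (-11) - (-8) = -3
dy = 18 - (-16) = 34
d = sqrt((-3)² + 34²) = sqrt(9 + 1156) = sqrt(1165) = 34.13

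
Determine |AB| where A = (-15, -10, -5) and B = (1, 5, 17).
d = √[(16)² + (15)² + (22)²] = √965 = 31.06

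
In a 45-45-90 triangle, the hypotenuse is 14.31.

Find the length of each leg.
In a 45-45-90 triangle, hypotenuse = leg·√2  →  leg = hypotenuse/√2
leg = 14.31/√2 = 10.12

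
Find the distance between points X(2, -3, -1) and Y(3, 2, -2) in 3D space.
d = √[(1)² + (5)² + (-1)²] = √27 = 5.196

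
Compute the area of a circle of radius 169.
Area = pi * r²
Area = pi * 169²
Area = pi * 28561
Area = 89727.03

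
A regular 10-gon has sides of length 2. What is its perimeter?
Perimeter = number of sides * side length
Perimeter = 10 * 2
Perimeter = 20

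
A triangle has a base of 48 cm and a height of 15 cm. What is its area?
Area = (1/2) * base * height
Area = (1/2) * 48 * 15
Area = 360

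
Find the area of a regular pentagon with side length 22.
For a regular 5-gon with side length s = 22:
Apothem a = s / (2*tan(pi/5)) = 22 / (2*tan(pi/5)) ≈ 15.1402
Perimeter P = 5 * 22 = 110
Area = (1/2) * P * a = (1/2) * 110 * 15.1402 = 832.71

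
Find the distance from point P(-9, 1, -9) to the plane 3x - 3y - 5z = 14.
d = |3(-9) + (-3)(1) + (-5)(-9) - (14)| / √(3² + (-3)² + (-5)²) = 1/√43 = 0.1525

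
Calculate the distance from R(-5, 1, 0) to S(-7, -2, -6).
d = √[(-2)² + (-3)² + (-6)²] = √49 = 7.0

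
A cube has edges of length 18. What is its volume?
Volume = s³
Volume = 18³
Volume = 5832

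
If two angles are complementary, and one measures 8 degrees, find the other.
Complementary angles sum to 90 degrees.
Other angle = 90 - 8
Other angle = 82 degrees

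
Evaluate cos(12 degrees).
cos(12 degrees) = 0.9781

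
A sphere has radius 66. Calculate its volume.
Volume = (4/3) * pi * r³
Volume = (4/3) * pi * 66³
Volume = (4/3) * pi * 287496
Volume = 1204260.43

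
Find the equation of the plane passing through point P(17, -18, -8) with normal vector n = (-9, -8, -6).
d = n·P = (-9)(17) + (-8)(-18) + (-6)(-8) = 39
Plane: -9x - 8y - 6z = 39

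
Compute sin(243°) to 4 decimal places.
sin(243 degrees) = -0.891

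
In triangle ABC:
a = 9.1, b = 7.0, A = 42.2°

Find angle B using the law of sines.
sin(B)/b = sin(A)/a
sin(B) = b·sin(A)/a = 7.0·sin(42.2°)/9.1 = 0.516708
B = arcsin(0.516708) = 31.11°  (b ≤ a, so B ≤ A and the acute solution is unique)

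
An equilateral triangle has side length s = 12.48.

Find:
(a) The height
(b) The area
(a) Height h = s·√3/2 = 12.48·√3/2 = 10.81
(b) Area = (√3/4)·s² = (√3/4)·12.48² = (√3/4)·155.75 = 67.44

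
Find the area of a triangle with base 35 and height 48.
Area = (1/2) * base * height
Area = (1/2) * 35 * 48
Area = 840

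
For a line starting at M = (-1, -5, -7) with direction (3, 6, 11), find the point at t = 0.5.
P(0.5) = (-1 + 3(0.5), -5 + 6(0.5), -7 + 11(0.5)) = (0.5, -2, -1.5)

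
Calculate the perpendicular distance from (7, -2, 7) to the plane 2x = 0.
d = |2(7) + 0(-2) + 0(7) - (0)| / √(2² + 0² + 0²) = 14/√4 = 7.0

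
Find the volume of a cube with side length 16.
Volume = s³
Volume = 16³
Volume = 4096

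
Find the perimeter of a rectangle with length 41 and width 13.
Perimeter = 2 * (length + width)
Perimeter = 2 * (41 + 13)
Perimeter = 2 * 54
Perimeter = 108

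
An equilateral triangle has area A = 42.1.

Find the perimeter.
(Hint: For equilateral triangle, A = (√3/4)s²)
A = (√3/4)s²  →  s² = 4A/√3 = 4·42.1/√3 = 97.2258
s = 9.86031
Perimeter = 3s = 29.58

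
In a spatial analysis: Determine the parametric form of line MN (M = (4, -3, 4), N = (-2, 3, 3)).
Direction vector d = N - M = (-6, 6, -1)
x = 4 - 6t, y = -3 + 6t, z = 4 - t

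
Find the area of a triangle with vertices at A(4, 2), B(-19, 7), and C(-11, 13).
Using the coordinate formula: Area = (1/2)|x₁(y₂-y₃) + x₂(y₃-y₁) + x₃(y₁-y₂)|
Area = (1/2)|4(7-13) + (-19)(13-2) + (-11)(2-7)|
Area = (1/2)|4*(-6) + (-19)*11 + (-11)*(-5)|
Area = (1/2)|(-24) + (-209) + 55|
Area = (1/2)*178 = 89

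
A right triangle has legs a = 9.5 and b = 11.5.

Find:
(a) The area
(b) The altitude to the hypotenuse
(a) Area = ½ab = ½·9.5·11.5 = 54.625
(b) Hypotenuse c = √(9.5² + 11.5²) = √222.5 = 14.9164
    Area = ½·c·h_c  →  h_c = 2·Area/c = 2·54.625/14.9164 = 7.324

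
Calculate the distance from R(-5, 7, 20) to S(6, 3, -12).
d = √[(11)² + (-4)² + (-32)²] = √1161 = 34.07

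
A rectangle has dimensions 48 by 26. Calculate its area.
Area = length * width
Area = 48 * 26
Area = 1248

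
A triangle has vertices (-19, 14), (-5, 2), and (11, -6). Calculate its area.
Using the coordinate formula: Area = (1/2)|x₁(y₂-y₃) + x₂(y₃-y₁) + x₃(y₁-y₂)|
Area = (1/2)|(-19)(2-(-6)) + (-5)((-6)-14) + 11(14-2)|
Area = (1/2)|(-19)*8 + (-5)*(-20) + 11*12|
Area = (1/2)|(-152) + 100 + 132|
Area = (1/2)*80 = 40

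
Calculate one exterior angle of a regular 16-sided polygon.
Exterior angle of a regular n-gon = 360/n
Exterior angle = 360/16
Exterior angle = 22.50 degrees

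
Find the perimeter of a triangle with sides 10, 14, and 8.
Perimeter = sum of all sides
Perimeter = 10 + 14 + 8
Perimeter = 32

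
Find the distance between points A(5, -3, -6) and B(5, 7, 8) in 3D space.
d = √[(0)² + (10)² + (14)²] = √296 = 17.2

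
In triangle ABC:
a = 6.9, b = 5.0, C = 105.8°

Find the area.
Using A = ½ab·sin(C):
A = ½·6.9·5.0·sin(105.8°) = ½·34.5·0.962218 = 16.6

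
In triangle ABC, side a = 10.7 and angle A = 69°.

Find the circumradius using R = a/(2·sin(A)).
R = a/(2·sin(A)) = 10.7/(2·sin(69°))
R = 10.7/(2·0.933580) = 10.7/1.867161 = 5.731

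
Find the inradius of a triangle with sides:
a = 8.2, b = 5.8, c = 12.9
s = (a+b+c)/2 = (8.2+5.8+12.9)/2 = 13.45
Area = √(s(s-a)(s-b)(s-c)) = √(13.45·5.25·7.65·0.55) = 17.2366
r = Area/s = 17.2366/13.45 = 1.282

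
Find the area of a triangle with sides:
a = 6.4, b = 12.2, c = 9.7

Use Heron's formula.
s = (a+b+c)/2 = (6.4+12.2+9.7)/2 = 14.15
A = √(s(s-a)(s-b)(s-c)) = √(14.15·7.75·1.95·4.45)
A = √951.596 = 30.85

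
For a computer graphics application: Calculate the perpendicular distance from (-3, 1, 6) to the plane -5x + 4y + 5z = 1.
d = |(-5)(-3) + 4(1) + 5(6) - (1)| / √((-5)² + 4² + 5²) = 48/√66 = 5.908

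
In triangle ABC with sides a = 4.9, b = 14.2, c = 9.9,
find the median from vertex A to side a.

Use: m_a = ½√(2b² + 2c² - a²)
m_a = ½√(2·14.2² + 2·9.9² - 4.9²)
m_a = ½√(403.28 + 196.02 - 24.01) = ½√575.29 = 11.99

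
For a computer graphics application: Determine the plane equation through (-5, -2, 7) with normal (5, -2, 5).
d = n·P = (5)(-5) + (-2)(-2) + (5)(7) = 14
Plane: 5x - 2y + 5z = 14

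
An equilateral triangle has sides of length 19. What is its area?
Area = (sqrt(3)/4) * s²
Area = (sqrt(3)/4) * 19²
Area = (sqrt(3)/4) * 361
Area = 156.32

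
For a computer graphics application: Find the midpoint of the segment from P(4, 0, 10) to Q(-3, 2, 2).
Midpoint = ((4-3)/2, (0+2)/2, (10+2)/2) = (0.5, 1, 6)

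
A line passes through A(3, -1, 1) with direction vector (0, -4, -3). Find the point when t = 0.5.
P(0.5) = (3 + 0(0.5), -1 + (-4)(0.5), 1 + (-3)(0.5)) = (3, -3, -0.5)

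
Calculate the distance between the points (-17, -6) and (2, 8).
Using the distance formula: d = sqrt((x₂-x₁)² + (y₂-y₁)²)
dx = 2 - (-17) = 19
dy = 8 - (-6) = 14
d = sqrt(19² + 14²) = sqrt(361 + 196) = sqrt(557) = 23.60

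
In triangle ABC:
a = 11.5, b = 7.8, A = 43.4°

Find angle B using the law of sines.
sin(B)/b = sin(A)/a
sin(B) = b·sin(A)/a = 7.8·sin(43.4°)/11.5 = 0.466025
B = arcsin(0.466025) = 27.78°  (b ≤ a, so B ≤ A and the acute solution is unique)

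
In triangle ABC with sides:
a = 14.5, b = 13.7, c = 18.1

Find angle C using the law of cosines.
cos(C) = (a² + b² - c²)/(2ab)
cos(C) = (14.5² + 13.7² - 18.1²)/(2·14.5·13.7) = 70.33/397.3 = 0.177020
C = arccos(0.177020) = 79.8°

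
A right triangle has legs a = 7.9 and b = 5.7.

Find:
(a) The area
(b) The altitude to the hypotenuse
(a) Area = ½ab = ½·7.9·5.7 = 22.515
(b) Hypotenuse c = √(7.9² + 5.7²) = √94.9 = 9.74166
    Area = ½·c·h_c  →  h_c = 2·Area/c = 2·22.515/9.74166 = 4.622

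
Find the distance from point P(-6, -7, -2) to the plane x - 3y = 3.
d = |1(-6) + (-3)(-7) + 0(-2) - (3)| / √(1² + (-3)² + 0²) = 12/√10 = 3.795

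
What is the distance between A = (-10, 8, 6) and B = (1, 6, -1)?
d = √[(11)² + (-2)² + (-7)²] = √174 = 13.19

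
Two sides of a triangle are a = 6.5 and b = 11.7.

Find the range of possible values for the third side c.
By the triangle inequality: |a - b| < c < a + b
|6.5 - 11.7| < c < 6.5 + 11.7
5.2 < c < 18.2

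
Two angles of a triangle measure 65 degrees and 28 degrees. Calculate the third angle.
Sum of angles in a triangle = 180 degrees
Third angle = 180 - 65 - 28
Third angle = 87 degrees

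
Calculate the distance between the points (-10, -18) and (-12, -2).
Using the distance formula: d = sqrt((x₂-x₁)² + (y₂-y₁)²)
dx = (-12) - (-10) = -2
dy = (-2) - (-18) = 16
d = sqrt((-2)² + 16²) = sqrt(4 + 256) = sqrt(260) = 16.12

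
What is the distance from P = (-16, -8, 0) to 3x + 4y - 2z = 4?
d = |3(-16) + 4(-8) + (-2)(0) - (4)| / √(3² + 4² + (-2)²) = 84/√29 = 15.6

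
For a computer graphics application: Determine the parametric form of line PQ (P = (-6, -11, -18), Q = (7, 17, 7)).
Direction vector d = Q - P = (13, 28, 25)
x = -6 + 13t, y = -11 + 28t, z = -18 + 25t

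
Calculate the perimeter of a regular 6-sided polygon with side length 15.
Perimeter = number of sides * side length
Perimeter = 6 * 15
Perimeter = 90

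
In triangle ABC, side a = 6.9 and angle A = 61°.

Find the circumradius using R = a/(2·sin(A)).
R = a/(2·sin(A)) = 6.9/(2·sin(61°))
R = 6.9/(2·0.874620) = 6.9/1.749239 = 3.945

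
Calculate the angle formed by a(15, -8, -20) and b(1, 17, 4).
a·b = -201, |a|² = 689, |b|² = 306
cos θ = -201/√210834 ≈ -0.4377
θ ≈ 116.0°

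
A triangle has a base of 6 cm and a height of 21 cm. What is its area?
Area = (1/2) * base * height
Area = (1/2) * 6 * 21
Area = 63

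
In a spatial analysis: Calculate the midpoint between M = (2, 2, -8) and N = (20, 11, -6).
Midpoint = ((2+20)/2, (2+11)/2, (-8-6)/2) = (11, 6.5, -7)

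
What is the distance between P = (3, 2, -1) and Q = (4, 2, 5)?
d = √[(1)² + (0)² + (6)²] = √37 = 6.083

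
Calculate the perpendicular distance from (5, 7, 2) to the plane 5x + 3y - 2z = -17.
d = |5(5) + 3(7) + (-2)(2) - (-17)| / √(5² + 3² + (-2)²) = 59/√38 = 9.571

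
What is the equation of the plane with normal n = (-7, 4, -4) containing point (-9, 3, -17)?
d = n·P = (-7)(-9) + (4)(3) + (-4)(-17) = 143
Plane: -7x + 4y - 4z = 143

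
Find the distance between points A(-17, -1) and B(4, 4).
Using the distance formula: d = sqrt((x₂-x₁)² + (y₂-y₁)²)
dx = 4 - (-17) = 21
dy = 4 - (-1) = 5
d = sqrt(21² + 5²) = sqrt(441 + 25) = sqrt(466) = 21.59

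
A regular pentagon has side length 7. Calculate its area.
For a regular 5-gon with side length s = 7:
Apothem a = s / (2*tan(pi/5)) = 7 / (2*tan(pi/5)) ≈ 4.8173
Perimeter P = 5 * 7 = 35
Area = (1/2) * P * a = (1/2) * 35 * 4.8173 = 84.30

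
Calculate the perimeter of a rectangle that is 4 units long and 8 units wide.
Perimeter = 2 * (length + width)
Perimeter = 2 * (4 + 8)
Perimeter = 2 * 12
Perimeter = 24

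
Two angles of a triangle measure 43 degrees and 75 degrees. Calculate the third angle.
Sum of angles in a triangle = 180 degrees
Third angle = 180 - 43 - 75
Third angle = 62 degrees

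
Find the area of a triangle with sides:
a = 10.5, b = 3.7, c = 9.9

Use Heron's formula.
s = (a+b+c)/2 = (10.5+3.7+9.9)/2 = 12.05
A = √(s(s-a)(s-b)(s-c)) = √(12.05·1.55·8.35·2.15)
A = √335.308 = 18.31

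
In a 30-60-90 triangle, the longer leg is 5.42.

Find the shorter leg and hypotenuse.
In a 30-60-90 triangle, sides are in ratio 1 : √3 : 2.
Long leg = short leg·√3  →  short leg = 5.42/√3 = 3.129
Hypotenuse = 2·(short leg) = 2·5.42/√3 = 6.258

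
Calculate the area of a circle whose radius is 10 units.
Area = pi * r²
Area = pi * 10²
Area = pi * 100
Area = 314.16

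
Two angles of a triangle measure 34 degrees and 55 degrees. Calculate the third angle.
Sum of angles in a triangle = 180 degrees
Third angle = 180 - 34 - 55
Third angle = 91 degrees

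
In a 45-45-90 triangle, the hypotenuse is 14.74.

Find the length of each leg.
In a 45-45-90 triangle, hypotenuse = leg·√2  →  leg = hypotenuse/√2
leg = 14.74/√2 = 10.42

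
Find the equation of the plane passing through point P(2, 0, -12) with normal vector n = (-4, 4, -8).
d = n·P = (-4)(2) + (4)(0) + (-8)(-12) = 88
Plane: -4x + 4y - 8z = 88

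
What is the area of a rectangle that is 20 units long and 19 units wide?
Area = length * width
Area = 20 * 19
Area = 380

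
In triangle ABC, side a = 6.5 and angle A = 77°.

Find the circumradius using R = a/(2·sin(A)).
R = a/(2·sin(A)) = 6.5/(2·sin(77°))
R = 6.5/(2·0.974370) = 6.5/1.948740 = 3.335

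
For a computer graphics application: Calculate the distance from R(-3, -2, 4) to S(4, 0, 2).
d = √[(7)² + (2)² + (-2)²] = √57 = 7.55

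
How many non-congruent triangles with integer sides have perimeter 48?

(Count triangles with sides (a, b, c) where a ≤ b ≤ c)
With a ≤ b ≤ c and a + b + c = 48, the triangle inequality a + b > c gives c < 48/2, so c ≤ 23.
Iterate a from 1 to ⌊p/3⌋ = 16; for each a, b ranges from a to ⌊(p−a)/2⌋ with c = p − a − b, keeping only c ≥ b.
Triples: (2, 23, 23), (3, 22, 23), (4, 21, 23), …
Count = 48 triangles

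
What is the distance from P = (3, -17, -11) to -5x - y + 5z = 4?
d = |(-5)(3) + (-1)(-17) + 5(-11) - (4)| / √((-5)² + (-1)² + 5²) = 57/√51 = 7.982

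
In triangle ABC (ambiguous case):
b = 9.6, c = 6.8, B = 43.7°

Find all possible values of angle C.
sin(C)/c = sin(B)/b  →  sin(C) = c·sin(B)/b = 6.8·sin(43.7°)/9.6 = 0.489375
C₁ = arcsin(0.489375) = 29.3°,  C₂ = 180° - C₁ = 150.7°
Check C₂: A = 180° - 43.7° - 150.7° = -14.4° ≤ 0, rejected
C = 29.3° (one solution)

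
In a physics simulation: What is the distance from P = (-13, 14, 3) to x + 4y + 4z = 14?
d = |1(-13) + 4(14) + 4(3) - (14)| / √(1² + 4² + 4²) = 41/√33 = 7.137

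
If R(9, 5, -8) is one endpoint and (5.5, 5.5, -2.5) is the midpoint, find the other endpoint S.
S = (2×5.5 - 9, 2×5.5 - 5, 2×(-2.5) - (-8)) = (2, 6, 3)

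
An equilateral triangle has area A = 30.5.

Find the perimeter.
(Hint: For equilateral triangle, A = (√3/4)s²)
A = (√3/4)s²  →  s² = 4A/√3 = 4·30.5/√3 = 70.4367
s = 8.39266
Perimeter = 3s = 25.18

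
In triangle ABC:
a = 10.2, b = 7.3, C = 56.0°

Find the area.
Using A = ½ab·sin(C):
A = ½·10.2·7.3·sin(56.0°) = ½·74.46·0.829038 = 30.87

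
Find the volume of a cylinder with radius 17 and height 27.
Volume = pi * r² * h
Volume = pi * 17² * 27
Volume = pi * 289 * 27
Volume = pi * 7803
Volume = 24513.85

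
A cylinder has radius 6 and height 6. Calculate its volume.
Volume = pi * r² * h
Volume = pi * 6² * 6
Volume = pi * 36 * 6
Volume = pi * 216
Volume = 678.58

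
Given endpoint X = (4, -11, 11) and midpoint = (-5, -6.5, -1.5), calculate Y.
Y = (2×(-5) - 4, 2×(-6.5) - (-11), 2×(-1.5) - 11) = (-14, -2, -14)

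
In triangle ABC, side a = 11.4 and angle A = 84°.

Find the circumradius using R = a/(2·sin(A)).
R = a/(2·sin(A)) = 11.4/(2·sin(84°))
R = 11.4/(2·0.994522) = 11.4/1.989044 = 5.731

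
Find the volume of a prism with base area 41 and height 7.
Volume = base area * height
Volume = 41 * 7
Volume = 287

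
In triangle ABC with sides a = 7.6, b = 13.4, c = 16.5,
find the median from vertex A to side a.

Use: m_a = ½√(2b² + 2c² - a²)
m_a = ½√(2·13.4² + 2·16.5² - 7.6²)
m_a = ½√(359.12 + 544.5 - 57.76) = ½√845.86 = 14.54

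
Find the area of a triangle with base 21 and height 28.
Area = (1/2) * base * height
Area = (1/2) * 21 * 28
Area = 294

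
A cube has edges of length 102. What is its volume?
Volume = s³
Volume = 102³
Volume = 1061208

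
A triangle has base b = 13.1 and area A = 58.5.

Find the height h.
A = ½bh  →  h = 2A/b
h = 2·58.5/13.1 = 8.931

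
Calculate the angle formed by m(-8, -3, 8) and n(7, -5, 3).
m·n = -17, |m|² = 137, |n|² = 83
cos θ = -17/√11371 ≈ -0.1594
θ ≈ 99.17°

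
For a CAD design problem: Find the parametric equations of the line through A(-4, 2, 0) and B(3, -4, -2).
Direction vector d = B - A = (7, -6, -2)
x = -4 + 7t, y = 2 - 6t, z = 0 - 2t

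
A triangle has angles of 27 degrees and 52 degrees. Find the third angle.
Sum of angles in a triangle = 180 degrees
Third angle = 180 - 27 - 52
Third angle = 101 degrees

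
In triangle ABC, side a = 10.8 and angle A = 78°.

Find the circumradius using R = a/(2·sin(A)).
R = a/(2·sin(A)) = 10.8/(2·sin(78°))
R = 10.8/(2·0.978148) = 10.8/1.956295 = 5.521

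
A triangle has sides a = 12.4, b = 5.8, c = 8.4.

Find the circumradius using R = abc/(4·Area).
s = (a+b+c)/2 = 13.3
Area = √(s(s-a)(s-b)(s-c)) = √(13.3·0.9·7.5·4.9) = 20.9737
R = abc/(4·Area) = (12.4·5.8·8.4)/(4·20.9737) = 604.128/83.8948 = 7.201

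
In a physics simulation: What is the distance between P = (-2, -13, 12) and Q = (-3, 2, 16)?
d = √[(-1)² + (15)² + (4)²] = √242 = 15.56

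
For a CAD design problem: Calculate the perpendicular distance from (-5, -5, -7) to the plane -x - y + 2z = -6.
d = |(-1)(-5) + (-1)(-5) + 2(-7) - (-6)| / √((-1)² + (-1)² + 2²) = 2/√6 = 0.8165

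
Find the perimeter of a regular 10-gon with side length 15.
Perimeter = number of sides * side length
Perimeter = 10 * 15
Perimeter = 150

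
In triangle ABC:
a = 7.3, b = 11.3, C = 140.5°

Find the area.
Using A = ½ab·sin(C):
A = ½·7.3·11.3·sin(140.5°) = ½·82.49·0.636078 = 26.24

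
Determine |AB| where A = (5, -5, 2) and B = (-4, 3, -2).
d = √[(-9)² + (8)² + (-4)²] = √161 = 12.69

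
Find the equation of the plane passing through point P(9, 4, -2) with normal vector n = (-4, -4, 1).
d = n·P = (-4)(9) + (-4)(4) + (1)(-2) = -54
Plane: -4x - 4y + z = -54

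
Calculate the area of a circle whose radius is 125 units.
Area = pi * r²
Area = pi * 125²
Area = pi * 15625
Area = 49087.39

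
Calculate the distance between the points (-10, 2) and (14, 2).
Using the distance formula: d = sqrt((x₂-x₁)² + (y₂-y₁)²)
dx = 14 - (-10) = 24
dy = 2 - 2 = 0
d = sqrt(24² + 0²) = sqrt(576 + 0) = sqrt(576) = 24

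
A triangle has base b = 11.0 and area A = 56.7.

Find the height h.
A = ½bh  →  h = 2A/b
h = 2·56.7/11.0 = 10.31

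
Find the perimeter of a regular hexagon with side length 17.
Perimeter = number of sides * side length
Perimeter = 6 * 17
Perimeter = 102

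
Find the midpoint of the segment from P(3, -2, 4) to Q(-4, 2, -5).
Midpoint = ((3-4)/2, (-2+2)/2, (4-5)/2) = (-0.5, 0, -0.5)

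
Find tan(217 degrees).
tan(217 degrees) = 0.7536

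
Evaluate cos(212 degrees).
cos(212 degrees) = -0.848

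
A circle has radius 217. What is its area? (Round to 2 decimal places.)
Area = pi * r²
Area = pi * 217²
Area = pi * 47089
Area = 147934.46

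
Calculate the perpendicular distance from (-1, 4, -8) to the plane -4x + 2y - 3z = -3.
d = |(-4)(-1) + 2(4) + (-3)(-8) - (-3)| / √((-4)² + 2² + (-3)²) = 39/√29 = 7.242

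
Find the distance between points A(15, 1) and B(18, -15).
Using the distance formula: d = sqrt((x₂-x₁)² + (y₂-y₁)²)
dx = 18 - 15 = 3
dy = (-15) - 1 = -16
d = sqrt(3² + (-16)²) = sqrt(9 + 256) = sqrt(265) = 16.28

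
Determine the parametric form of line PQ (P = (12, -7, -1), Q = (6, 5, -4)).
Direction vector d = Q - P = (-6, 12, -3)
x = 12 - 6t, y = -7 + 12t, z = -1 - 3t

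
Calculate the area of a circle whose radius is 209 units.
Area = pi * r²
Area = pi * 209²
Area = pi * 43681
Area = 137227.91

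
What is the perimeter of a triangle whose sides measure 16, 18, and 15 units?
Perimeter = sum of all sides
Perimeter = 16 + 18 + 15
Perimeter = 49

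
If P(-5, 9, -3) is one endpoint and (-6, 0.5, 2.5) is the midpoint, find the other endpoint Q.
Q = (2×(-6) - (-5), 2×0.5 - 9, 2×2.5 - (-3)) = (-7, -8, 8)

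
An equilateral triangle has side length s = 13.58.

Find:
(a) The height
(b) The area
(a) Height h = s·√3/2 = 13.58·√3/2 = 11.76
(b) Area = (√3/4)·s² = (√3/4)·13.58² = (√3/4)·184.416 = 79.85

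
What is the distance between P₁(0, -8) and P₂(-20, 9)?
Using the distance formula: d = sqrt((x₂-x₁)² + (y₂-y₁)²)
dx = (-20) - 0 = -20
dy = 9 - (-8) = 17
d = sqrt((-20)² + 17²) = sqrt(400 + 289) = sqrt(689) = 26.25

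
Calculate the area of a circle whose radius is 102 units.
Area = pi * r²
Area = pi * 102²
Area = pi * 10404
Area = 32685.13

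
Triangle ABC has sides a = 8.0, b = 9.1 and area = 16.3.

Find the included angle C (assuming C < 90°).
Area = ½ab·sin(C)  →  sin(C) = 2·Area/(ab)
sin(C) = 2·16.3/(8.0·9.1) = 0.447802
C = arcsin(0.447802) = 26.6°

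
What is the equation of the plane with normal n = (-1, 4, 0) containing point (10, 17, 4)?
d = n·P = (-1)(10) + (4)(17) + (0)(4) = 58
Plane: -x + 4y = 58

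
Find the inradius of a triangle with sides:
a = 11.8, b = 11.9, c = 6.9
s = (a+b+c)/2 = (11.8+11.9+6.9)/2 = 15.3
Area = √(s(s-a)(s-b)(s-c)) = √(15.3·3.5·3.4·8.4) = 39.1074
r = Area/s = 39.1074/15.3 = 2.556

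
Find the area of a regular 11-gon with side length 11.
For a regular 11-gon with side length s = 11:
Apothem a = s / (2*tan(pi/11)) = 11 / (2*tan(pi/11)) ≈ 18.7313
Perimeter P = 11 * 11 = 121
Area = (1/2) * P * a = (1/2) * 121 * 18.7313 = 1133.24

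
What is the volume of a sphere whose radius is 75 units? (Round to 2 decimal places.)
Volume = (4/3) * pi * r³
Volume = (4/3) * pi * 75³
Volume = (4/3) * pi * 421875
Volume = 1767145.87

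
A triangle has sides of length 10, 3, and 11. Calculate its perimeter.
Perimeter = sum of all sides
Perimeter = 10 + 3 + 11
Perimeter = 24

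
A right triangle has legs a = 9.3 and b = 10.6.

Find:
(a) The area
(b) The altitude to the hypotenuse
(a) Area = ½ab = ½·9.3·10.6 = 49.29
(b) Hypotenuse c = √(9.3² + 10.6²) = √198.85 = 14.1014
    Area = ½·c·h_c  →  h_c = 2·Area/c = 2·49.29/14.1014 = 6.991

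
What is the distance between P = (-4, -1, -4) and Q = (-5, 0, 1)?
d = √[(-1)² + (1)² + (5)²] = √27 = 5.196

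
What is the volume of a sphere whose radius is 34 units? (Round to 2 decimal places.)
Volume = (4/3) * pi * r³
Volume = (4/3) * pi * 34³
Volume = (4/3) * pi * 39304
Volume = 164636.21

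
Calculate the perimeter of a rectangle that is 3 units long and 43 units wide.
Perimeter = 2 * (length + width)
Perimeter = 2 * (3 + 43)
Perimeter = 2 * 46
Perimeter = 92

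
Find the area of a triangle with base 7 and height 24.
Area = (1/2) * base * height
Area = (1/2) * 7 * 24
Area = 84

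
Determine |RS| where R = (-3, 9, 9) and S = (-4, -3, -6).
d = √[(-1)² + (-12)² + (-15)²] = √370 = 19.24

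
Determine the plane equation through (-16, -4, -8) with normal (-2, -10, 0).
d = n·P = (-2)(-16) + (-10)(-4) + (0)(-8) = 72
Plane: -2x - 10y = 72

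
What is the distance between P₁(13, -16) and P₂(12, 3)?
Using the distance formula: d = sqrt((x₂-x₁)² + (y₂-y₁)²)
dx = 12 - 13 = -1
dy = 3 - (-16) = 19
d = sqrt((-1)² + 19²) = sqrt(1 + 361) = sqrt(362) = 19.03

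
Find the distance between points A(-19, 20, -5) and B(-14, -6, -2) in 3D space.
d = √[(5)² + (-26)² + (3)²] = √710 = 26.65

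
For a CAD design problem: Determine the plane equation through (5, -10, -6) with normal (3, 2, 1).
d = n·P = (3)(5) + (2)(-10) + (1)(-6) = -11
Plane: 3x + 2y + z = -11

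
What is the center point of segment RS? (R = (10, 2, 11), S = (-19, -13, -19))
Midpoint = ((10-19)/2, (2-13)/2, (11-19)/2) = (-4.5, -5.5, -4)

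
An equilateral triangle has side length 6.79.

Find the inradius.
For an equilateral triangle, r = s/(2√3) where s is the side.
r = 6.79/(2√3) = 6.79/3.464102 = 1.96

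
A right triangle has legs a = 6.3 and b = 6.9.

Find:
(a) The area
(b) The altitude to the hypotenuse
(a) Area = ½ab = ½·6.3·6.9 = 21.735
(b) Hypotenuse c = √(6.3² + 6.9²) = √87.3 = 9.34345
    Area = ½·c·h_c  →  h_c = 2·Area/c = 2·21.735/9.34345 = 4.652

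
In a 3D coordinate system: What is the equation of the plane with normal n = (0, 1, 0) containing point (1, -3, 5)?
d = n·P = (0)(1) + (1)(-3) + (0)(5) = -3
Plane: y = -3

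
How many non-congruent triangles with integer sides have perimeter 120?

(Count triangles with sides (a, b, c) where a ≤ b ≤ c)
With a ≤ b ≤ c and a + b + c = 120, the triangle inequality a + b > c gives c < 120/2, so c ≤ 59.
Iterate a from 1 to ⌊p/3⌋ = 40; for each a, b ranges from a to ⌊(p−a)/2⌋ with c = p − a − b, keeping only c ≥ b.
Triples: (2, 59, 59), (3, 58, 59), (4, 57, 59), …
Count = 300 triangles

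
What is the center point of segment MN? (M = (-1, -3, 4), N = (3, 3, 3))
Midpoint = ((-1+3)/2, (-3+3)/2, (4+3)/2) = (1, 0, 3.5)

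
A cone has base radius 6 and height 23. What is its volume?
Volume = (1/3) * pi * r² * h
Volume = (1/3) * pi * 6² * 23
Volume = (1/3) * pi * 36 * 23
Volume = (1/3) * pi * 828
Volume = 867.08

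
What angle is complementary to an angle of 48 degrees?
Complementary angles sum to 90 degrees.
Other angle = 90 - 48
Other angle = 42 degrees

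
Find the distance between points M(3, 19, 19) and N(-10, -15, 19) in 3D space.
d = √[(-13)² + (-34)² + (0)²] = √1325 = 36.4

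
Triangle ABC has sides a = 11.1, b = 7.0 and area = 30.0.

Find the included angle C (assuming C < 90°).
Area = ½ab·sin(C)  →  sin(C) = 2·Area/(ab)
sin(C) = 2·30.0/(11.1·7.0) = 0.772201
C = arcsin(0.772201) = 50.55°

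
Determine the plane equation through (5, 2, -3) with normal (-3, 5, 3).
d = n·P = (-3)(5) + (5)(2) + (3)(-3) = -14
Plane: -3x + 5y + 3z = -14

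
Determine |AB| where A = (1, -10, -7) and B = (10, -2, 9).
d = √[(9)² + (8)² + (16)²] = √401 = 20.02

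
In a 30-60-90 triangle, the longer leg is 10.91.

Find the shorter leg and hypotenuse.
In a 30-60-90 triangle, sides are in ratio 1 : √3 : 2.
Long leg = short leg·√3  →  short leg = 10.91/√3 = 6.299
Hypotenuse = 2·(short leg) = 2·10.91/√3 = 12.6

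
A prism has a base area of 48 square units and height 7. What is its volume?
Volume = base area * height
Volume = 48 * 7
Volume = 336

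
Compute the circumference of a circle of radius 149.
Circumference = 2 * pi * r
Circumference = 2 * pi * 149
Circumference = 936.19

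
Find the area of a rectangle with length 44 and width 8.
Area = length * width
Area = 44 * 8
Area = 352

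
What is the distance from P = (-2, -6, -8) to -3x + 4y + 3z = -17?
d = |(-3)(-2) + 4(-6) + 3(-8) - (-17)| / √((-3)² + 4² + 3²) = 25/√34 = 4.287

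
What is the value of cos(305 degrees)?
cos(305 degrees) = 0.5736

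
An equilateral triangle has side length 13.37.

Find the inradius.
For an equilateral triangle, r = s/(2√3) where s is the side.
r = 13.37/(2√3) = 13.37/3.464102 = 3.86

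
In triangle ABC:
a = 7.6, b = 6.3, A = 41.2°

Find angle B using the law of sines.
sin(B)/b = sin(A)/a
sin(B) = b·sin(A)/a = 6.3·sin(41.2°)/7.6 = 0.546019
B = arcsin(0.546019) = 33.09°  (b ≤ a, so B ≤ A and the acute solution is unique)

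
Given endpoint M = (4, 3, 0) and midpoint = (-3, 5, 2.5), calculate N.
N = (2×(-3) - 4, 2×5 - 3, 2×2.5 - 0) = (-10, 7, 5)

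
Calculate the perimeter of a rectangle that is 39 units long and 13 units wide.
Perimeter = 2 * (length + width)
Perimeter = 2 * (39 + 13)
Perimeter = 2 * 52
Perimeter = 104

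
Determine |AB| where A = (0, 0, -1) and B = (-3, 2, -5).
d = √[(-3)² + (2)² + (-4)²] = √29 = 5.385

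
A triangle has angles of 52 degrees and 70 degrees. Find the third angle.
Sum of angles in a triangle = 180 degrees
Third angle = 180 - 52 - 70
Third angle = 58 degrees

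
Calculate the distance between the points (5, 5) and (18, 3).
Using the distance formula: d = sqrt((x₂-x₁)² + (y₂-y₁)²)
dx = 18 - 5 = 13
dy = 3 - 5 = -2
d = sqrt(13² + (-2)²) = sqrt(169 + 4) = sqrt(173) = 13.15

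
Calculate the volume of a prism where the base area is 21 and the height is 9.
Volume = base area * height
Volume = 21 * 9
Volume = 189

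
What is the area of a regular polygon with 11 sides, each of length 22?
For a regular 11-gon with side length s = 22:
Apothem a = s / (2*tan(pi/11)) = 22 / (2*tan(pi/11)) ≈ 37.4626
Perimeter P = 11 * 22 = 242
Area = (1/2) * P * a = (1/2) * 242 * 37.4626 = 4532.97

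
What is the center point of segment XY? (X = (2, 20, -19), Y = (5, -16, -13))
Midpoint = ((2+5)/2, (20-16)/2, (-19-13)/2) = (3.5, 2, -16)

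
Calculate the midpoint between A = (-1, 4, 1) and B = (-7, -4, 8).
Midpoint = ((-1-7)/2, (4-4)/2, (1+8)/2) = (-4, 0, 4.5)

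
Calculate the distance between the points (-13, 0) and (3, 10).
Using the distance formula: d = sqrt((x₂-x₁)² + (y₂-y₁)²)
dx = 3 - (-13) = 16
dy = 10 - 0 = 10
d = sqrt(16² + 10²) = sqrt(256 + 100) = sqrt(356) = 18.87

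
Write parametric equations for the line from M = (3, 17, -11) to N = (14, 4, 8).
Direction vector d = N - M = (11, -13, 19)
x = 3 + 11t, y = 17 - 13t, z = -11 + 19t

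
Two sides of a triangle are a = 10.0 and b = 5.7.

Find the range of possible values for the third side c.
By the triangle inequality: |a - b| < c < a + b
|10.0 - 5.7| < c < 10.0 + 5.7
4.3 < c < 15.7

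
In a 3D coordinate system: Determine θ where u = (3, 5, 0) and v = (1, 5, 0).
u·v = 28, |u|² = 34, |v|² = 26
cos θ = 28/√884 ≈ 0.9417
θ ≈ 19.65°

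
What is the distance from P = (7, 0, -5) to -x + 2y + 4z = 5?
d = |(-1)(7) + 2(0) + 4(-5) - (5)| / √((-1)² + 2² + 4²) = 32/√21 = 6.983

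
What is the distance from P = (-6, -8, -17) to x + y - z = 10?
d = |1(-6) + 1(-8) + (-1)(-17) - (10)| / √(1² + 1² + (-1)²) = 7/√3 = 4.041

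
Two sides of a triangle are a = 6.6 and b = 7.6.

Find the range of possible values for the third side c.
By the triangle inequality: |a - b| < c < a + b
|6.6 - 7.6| < c < 6.6 + 7.6
1 < c < 14.2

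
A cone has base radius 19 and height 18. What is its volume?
Volume = (1/3) * pi * r² * h
Volume = (1/3) * pi * 19² * 18
Volume = (1/3) * pi * 361 * 18
Volume = (1/3) * pi * 6498
Volume = 6804.69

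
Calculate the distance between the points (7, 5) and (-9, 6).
Using the distance formula: d = sqrt((x₂-x₁)² + (y₂-y₁)²)
dx = (-9) - 7 = -16
dy = 6 - 5 = 1
d = sqrt((-16)² + 1²) = sqrt(256 + 1) = sqrt(257) = 16.03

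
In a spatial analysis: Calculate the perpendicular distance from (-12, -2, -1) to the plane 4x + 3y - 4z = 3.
d = |4(-12) + 3(-2) + (-4)(-1) - (3)| / √(4² + 3² + (-4)²) = 53/√41 = 8.277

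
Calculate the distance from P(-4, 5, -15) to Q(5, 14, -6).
d = √[(9)² + (9)² + (9)²] = √243 = 15.59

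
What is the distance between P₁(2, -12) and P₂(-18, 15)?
Using the distance formula: d = sqrt((x₂-x₁)² + (y₂-y₁)²)
dx = (-18) - 2 = -20
dy = 15 - (-12) = 27
d = sqrt((-20)² + 27²) = sqrt(400 + 729) = sqrt(1129) = 33.60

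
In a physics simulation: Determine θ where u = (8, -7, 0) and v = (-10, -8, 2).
u·v = -24, |u|² = 113, |v|² = 168
cos θ = -24/√18984 ≈ -0.1742
θ ≈ 100.0°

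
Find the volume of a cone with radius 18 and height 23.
Volume = (1/3) * pi * r² * h
Volume = (1/3) * pi * 18² * 23
Volume = (1/3) * pi * 324 * 23
Volume = (1/3) * pi * 7452
Volume = 7803.72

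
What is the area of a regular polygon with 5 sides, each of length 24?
For a regular 5-gon with side length s = 24:
Apothem a = s / (2*tan(pi/5)) = 24 / (2*tan(pi/5)) ≈ 16.51658
Perimeter P = 5 * 24 = 120
Area = (1/2) * P * a = (1/2) * 120 * 16.51658 = 990.99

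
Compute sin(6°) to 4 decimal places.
sin(6 degrees) = 0.1045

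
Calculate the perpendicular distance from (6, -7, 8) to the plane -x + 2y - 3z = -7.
d = |(-1)(6) + 2(-7) + (-3)(8) - (-7)| / √((-1)² + 2² + (-3)²) = 37/√14 = 9.889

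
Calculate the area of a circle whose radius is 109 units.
Area = pi * r²
Area = pi * 109²
Area = pi * 11881
Area = 37325.26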